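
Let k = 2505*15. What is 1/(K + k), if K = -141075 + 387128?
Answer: 1/283628 ≈ 3.5257e-6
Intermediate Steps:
k = 37575
K = 246053
1/(K + k) = 1/(246053 + 37575) = 1/283628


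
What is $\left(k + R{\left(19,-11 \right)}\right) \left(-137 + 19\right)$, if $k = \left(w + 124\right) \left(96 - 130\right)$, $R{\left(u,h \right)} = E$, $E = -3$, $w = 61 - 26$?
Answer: $638262$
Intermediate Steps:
$w = 35$ ($w = 61 - 26 = 35$)
$R{\left(u,h \right)} = -3$
$k = -5406$ ($k = \left(35 + 124\right) \left(96 - 130\right) = 159 \left(-34\right) = -5406$)
$\left(k + R{\left(19,-11 \right)}\right) \left(-137 + 19\right) = \left(-5406 - 3\right) \left(-137 + 19\right) = \left(-5409\right) \left(-118\right) = 638262$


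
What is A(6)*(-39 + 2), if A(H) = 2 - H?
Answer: 148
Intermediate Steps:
A(6)*(-39 + 2) = (2 - 1*6)*(-39 + 2) = (2 - 6)*(-37) = -4*(-37) = 148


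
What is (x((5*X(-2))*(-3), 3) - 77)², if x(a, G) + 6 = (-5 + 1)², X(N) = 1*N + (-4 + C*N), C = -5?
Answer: 4489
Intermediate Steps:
X(N) = -4 - 4*N (X(N) = 1*N + (-4 - 5*N) = N + (-4 - 5*N) = -4 - 4*N)
x(a, G) = 10 (x(a, G) = -6 + (-5 + 1)² = -6 + (-4)² = -6 + 16 = 10)
(x((5*X(-2))*(-3), 3) - 77)² = (10 - 77)² = (-67)² = 4489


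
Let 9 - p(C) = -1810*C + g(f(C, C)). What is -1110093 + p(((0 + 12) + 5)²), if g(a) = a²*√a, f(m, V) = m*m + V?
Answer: -586994 - 119409973700*√290 ≈ -2.0335e+12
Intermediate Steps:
f(m, V) = V + m² (f(m, V) = m² + V = V + m²)
g(a) = a^(5/2)
p(C) = 9 - (C + C²)^(5/2) + 1810*C (p(C) = 9 - (-1810*C + (C + C²)^(5/2)) = 9 - ((C + C²)^(5/2) - 1810*C) = 9 + (-(C + C²)^(5/2) + 1810*C) = 9 - (C + C²)^(5/2) + 1810*C)
-1110093 + p(((0 + 12) + 5)²) = -1110093 + (9 - (((0 + 12) + 5)²*(1 + ((0 + 12) + 5)²))^(5/2) + 1810*((0 + 12) + 5)²) = -1110093 + (9 - ((12 + 5)²*(1 + (12 + 5)²))^(5/2) + 1810*(12 + 5)²) = -1110093 + (9 - (17²*(1 + 17²))^(5/2) + 1810*17²) = -1110093 + (9 - (289*(1 + 289))^(5/2) + 1810*289) = -1110093 + (9 - (289*290)^(5/2) + 523090) = -1110093 + (9 - 83810^(5/2) + 523090) = -1110093 + (9 - 119409973700*√290 + 523090) = -1110093 + (523099 - 119409973700*√290) = -586994 - 119409973700*√290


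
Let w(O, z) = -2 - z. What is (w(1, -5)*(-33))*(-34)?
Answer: 3366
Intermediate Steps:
(w(1, -5)*(-33))*(-34) = ((-2 - 1*(-5))*(-33))*(-34) = ((-2 + 5)*(-33))*(-34) = (3*(-33))*(-34) = -99*(-34) = 3366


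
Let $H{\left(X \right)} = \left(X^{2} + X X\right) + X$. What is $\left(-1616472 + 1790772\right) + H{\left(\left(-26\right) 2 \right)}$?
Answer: $179656$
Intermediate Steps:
$H{\left(X \right)} = X + 2 X^{2}$ ($H{\left(X \right)} = \left(X^{2} + X^{2}\right) + X = 2 X^{2} + X = X + 2 X^{2}$)
$\left(-1616472 + 1790772\right) + H{\left(\left(-26\right) 2 \right)} = \left(-1616472 + 1790772\right) + \left(-26\right) 2 \left(1 + 2 \left(\left(-26\right) 2\right)\right) = 174300 - 52 \left(1 + 2 \left(-52\right)\right) = 174300 - 52 \left(1 - 104\right) = 174300 - -5356 = 174300 + 5356 = 179656$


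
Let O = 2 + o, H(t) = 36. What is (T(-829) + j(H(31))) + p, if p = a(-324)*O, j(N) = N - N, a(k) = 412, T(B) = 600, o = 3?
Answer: 2660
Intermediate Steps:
O = 5 (O = 2 + 3 = 5)
j(N) = 0
p = 2060 (p = 412*5 = 2060)
(T(-829) + j(H(31))) + p = (600 + 0) + 2060 = 600 + 2060 = 2660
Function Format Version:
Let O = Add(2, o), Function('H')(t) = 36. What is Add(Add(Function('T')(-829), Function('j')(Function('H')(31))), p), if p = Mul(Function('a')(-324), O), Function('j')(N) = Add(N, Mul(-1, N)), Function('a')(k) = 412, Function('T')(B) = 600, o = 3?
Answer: 2660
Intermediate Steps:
O = 5 (O = Add(2, 3) = 5)
Function('j')(N) = 0
p = 2060 (p = Mul(412, 5) = 2060)
Add(Add(Function('T')(-829), Function('j')(Function('H')(31))), p) = Add(Add(600, 0), 2060) = Add(600, 2060) = 2660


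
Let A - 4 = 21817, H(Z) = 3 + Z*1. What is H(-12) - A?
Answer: -21830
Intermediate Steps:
H(Z) = 3 + Z
A = 21821 (A = 4 + 21817 = 21821)
H(-12) - A = (3 - 12) - 1*21821 = -9 - 21821 = -21830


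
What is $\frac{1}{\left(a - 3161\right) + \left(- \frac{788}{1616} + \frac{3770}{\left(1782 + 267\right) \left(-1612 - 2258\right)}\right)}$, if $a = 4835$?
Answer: $\frac{320357052}{536121339029} \approx 0.00059755$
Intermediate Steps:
$\frac{1}{\left(a - 3161\right) + \left(- \frac{788}{1616} + \frac{3770}{\left(1782 + 267\right) \left(-1612 - 2258\right)}\right)} = \frac{1}{\left(4835 - 3161\right) + \left(- \frac{788}{1616} + \frac{3770}{\left(1782 + 267\right) \left(-1612 - 2258\right)}\right)} = \frac{1}{1674 + \left(\left(-788\right) \frac{1}{1616} + \frac{3770}{2049 \left(-3870\right)}\right)} = \frac{1}{1674 - \left(\frac{197}{404} - \frac{3770}{-7929630}\right)} = \frac{1}{1674 + \left(- \frac{197}{404} + 3770 \left(- \frac{1}{7929630}\right)\right)} = \frac{1}{1674 - \frac{156366019}{320357052}} = \frac{1}{\frac{536121339029}{320357052}} = \frac{320357052}{536121339029}$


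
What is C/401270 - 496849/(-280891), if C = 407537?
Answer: 313844073697/112713131570 ≈ 2.7845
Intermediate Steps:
C/401270 - 496849/(-280891) = 407537/401270 - 496849/(-280891) = 407537*(1/401270) - 496849*(-1/280891) = 407537/401270 + 496849/280891 = 313844073697/112713131570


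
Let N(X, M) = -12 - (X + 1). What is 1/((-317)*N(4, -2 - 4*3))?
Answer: 1/5389 ≈ 0.00018556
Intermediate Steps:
N(X, M) = -13 - X (N(X, M) = -12 - (1 + X) = -12 + (-1 - X) = -13 - X)
1/((-317)*N(4, -2 - 4*3)) = 1/((-317)*(-13 - 1*4)) = -1/(317*(-13 - 4)) = -1/317/(-17) = -1/317*(-1/17) = 1/5389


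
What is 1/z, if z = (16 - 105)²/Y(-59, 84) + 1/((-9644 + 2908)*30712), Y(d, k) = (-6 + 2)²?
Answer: 206876032/102416565591 ≈ 0.0020199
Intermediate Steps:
Y(d, k) = 16 (Y(d, k) = (-4)² = 16)
z = 102416565591/206876032 (z = (16 - 105)²/16 + 1/((-9644 + 2908)*30712) = (-89)²*(1/16) + (1/30712)/(-6736) = 7921*(1/16) - 1/6736*1/30712 = 7921/16 - 1/206876032 = 102416565591/206876032 ≈ 495.06)
1/z = 1/(102416565591/206876032) = 206876032/102416565591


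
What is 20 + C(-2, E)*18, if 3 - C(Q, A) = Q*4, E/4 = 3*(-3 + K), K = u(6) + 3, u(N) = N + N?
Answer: 218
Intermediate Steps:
u(N) = 2*N
K = 15 (K = 2*6 + 3 = 12 + 3 = 15)
E = 144 (E = 4*(3*(-3 + 15)) = 4*(3*12) = 4*36 = 144)
C(Q, A) = 3 - 4*Q (C(Q, A) = 3 - Q*4 = 3 - 4*Q)
20 + C(-2, E)*18 = 20 + (3 - 4*(-2))*18 = 20 + (3 + 8)*18 = 20 + 11*18 = 20 + 198 = 218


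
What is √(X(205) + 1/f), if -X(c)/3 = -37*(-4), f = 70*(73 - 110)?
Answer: I*√2978398990/2590 ≈ 21.071*I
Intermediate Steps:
f = -2590 (f = 70*(-37) = -2590)
X(c) = -444 (X(c) = -(-111)*(-4) = -3*148 = -444)
√(X(205) + 1/f) = √(-444 + 1/(-2590)) = √(-444 - 1/2590) = √(-1149961/2590) = I*√2978398990/2590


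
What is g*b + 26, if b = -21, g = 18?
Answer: -352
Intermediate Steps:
g*b + 26 = 18*(-21) + 26 = -378 + 26 = -352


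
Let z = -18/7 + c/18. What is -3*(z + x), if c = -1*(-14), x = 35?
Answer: -2092/21 ≈ -99.619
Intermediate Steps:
c = 14
z = -113/63 (z = -18/7 + 14/18 = -18*⅐ + 14*(1/18) = -18/7 + 7/9 = -113/63 ≈ -1.7937)
-3*(z + x) = -3*(-113/63 + 35) = -3*2092/63 = -2092/21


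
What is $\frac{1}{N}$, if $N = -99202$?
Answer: $- \frac{1}{99202} \approx -1.008 \cdot 10^{-5}$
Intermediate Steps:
$\frac{1}{N} = \frac{1}{-99202} = - \frac{1}{99202}$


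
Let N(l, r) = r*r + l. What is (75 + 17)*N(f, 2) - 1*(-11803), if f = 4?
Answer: 12539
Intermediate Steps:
N(l, r) = l + r**2 (N(l, r) = r**2 + l = l + r**2)
(75 + 17)*N(f, 2) - 1*(-11803) = (75 + 17)*(4 + 2**2) - 1*(-11803) = 92*(4 + 4) + 11803 = 92*8 + 11803 = 736 + 11803 = 12539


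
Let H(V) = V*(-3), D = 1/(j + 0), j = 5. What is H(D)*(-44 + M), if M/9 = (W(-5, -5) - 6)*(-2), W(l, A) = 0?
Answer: -192/5 ≈ -38.400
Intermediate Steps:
D = ⅕ (D = 1/(5 + 0) = 1/5 = ⅕ ≈ 0.20000)
H(V) = -3*V
M = 108 (M = 9*((0 - 6)*(-2)) = 9*(-6*(-2)) = 9*12 = 108)
H(D)*(-44 + M) = (-3*⅕)*(-44 + 108) = -⅗*64 = -192/5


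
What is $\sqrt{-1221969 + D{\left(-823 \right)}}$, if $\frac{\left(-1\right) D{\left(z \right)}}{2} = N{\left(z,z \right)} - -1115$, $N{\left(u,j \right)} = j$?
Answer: $i \sqrt{1222553} \approx 1105.7 i$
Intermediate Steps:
$D{\left(z \right)} = -2230 - 2 z$ ($D{\left(z \right)} = - 2 \left(z - -1115\right) = - 2 \left(z + 1115\right) = - 2 \left(1115 + z\right) = -2230 - 2 z$)
$\sqrt{-1221969 + D{\left(-823 \right)}} = \sqrt{-1221969 - 584} = \sqrt{-1222553} = i \sqrt{1222553}$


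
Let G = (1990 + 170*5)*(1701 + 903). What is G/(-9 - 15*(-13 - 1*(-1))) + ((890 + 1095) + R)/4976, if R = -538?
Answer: 12266519599/283632 ≈ 43248.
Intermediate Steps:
G = 7395360 (G = (1990 + 850)*2604 = 2840*2604 = 7395360)
G/(-9 - 15*(-13 - 1*(-1))) + ((890 + 1095) + R)/4976 = 7395360/(-9 - 15*(-13 - 1*(-1))) + ((890 + 1095) - 538)/4976 = 7395360/(-9 - 15*(-13 + 1)) + (1985 - 538)*(1/4976) = 7395360/(-9 - 15*(-12)) + 1447*(1/4976) = 7395360/(-9 + 180) + 1447/4976 = 7395360/171 + 1447/4976 = 7395360*(1/171) + 1447/4976 = 2465120/57 + 1447/4976 = 12266519599/283632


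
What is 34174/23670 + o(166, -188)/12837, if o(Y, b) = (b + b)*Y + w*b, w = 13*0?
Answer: -173115847/50641965 ≈ -3.4184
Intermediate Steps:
w = 0
o(Y, b) = 2*Y*b (o(Y, b) = (b + b)*Y + 0*b = (2*b)*Y + 0 = 2*Y*b + 0 = 2*Y*b)
34174/23670 + o(166, -188)/12837 = 34174/23670 + (2*166*(-188))/12837 = 34174*(1/23670) - 62416*1/12837 = 17087/11835 - 62416/12837 = -173115847/50641965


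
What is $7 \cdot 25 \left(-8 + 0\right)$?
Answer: $-1400$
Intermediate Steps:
$7 \cdot 25 \left(-8 + 0\right) = 175 \left(-8\right) = -1400$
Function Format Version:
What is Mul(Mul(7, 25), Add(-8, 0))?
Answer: -1400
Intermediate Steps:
Mul(Mul(7, 25), Add(-8, 0)) = Mul(175, -8) = -1400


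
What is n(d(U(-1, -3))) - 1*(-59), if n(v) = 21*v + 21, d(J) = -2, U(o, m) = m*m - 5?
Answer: 38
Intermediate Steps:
U(o, m) = -5 + m**2 (U(o, m) = m**2 - 5 = -5 + m**2)
n(v) = 21 + 21*v
n(d(U(-1, -3))) - 1*(-59) = (21 + 21*(-2)) - 1*(-59) = (21 - 42) + 59 = -21 + 59 = 38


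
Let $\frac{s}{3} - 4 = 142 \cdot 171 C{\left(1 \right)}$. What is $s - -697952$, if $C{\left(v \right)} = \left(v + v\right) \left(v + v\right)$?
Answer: $989348$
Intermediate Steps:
$C{\left(v \right)} = 4 v^{2}$ ($C{\left(v \right)} = 2 v 2 v = 4 v^{2}$)
$s = 291396$ ($s = 12 + 3 \cdot 142 \cdot 171 \cdot 4 \cdot 1^{2} = 12 + 3 \cdot 24282 \cdot 4 \cdot 1 = 12 + 3 \cdot 24282 \cdot 4 = 12 + 3 \cdot 97128 = 12 + 291384 = 291396$)
$s - -697952 = 291396 - -697952 = 291396 + \left(-959415 + 1657367\right) = 291396 + 697952 = 989348$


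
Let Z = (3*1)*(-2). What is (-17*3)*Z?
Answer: 306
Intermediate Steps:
Z = -6 (Z = 3*(-2) = -6)
(-17*3)*Z = -17*3*(-6) = -51*(-6) = 306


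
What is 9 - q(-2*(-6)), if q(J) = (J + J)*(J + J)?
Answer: -567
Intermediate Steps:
q(J) = 4*J**2 (q(J) = (2*J)*(2*J) = 4*J**2)
9 - q(-2*(-6)) = 9 - 4*(-2*(-6))**2 = 9 - 4*12**2 = 9 - 4*144 = 9 - 1*576 = 9 - 576 = -567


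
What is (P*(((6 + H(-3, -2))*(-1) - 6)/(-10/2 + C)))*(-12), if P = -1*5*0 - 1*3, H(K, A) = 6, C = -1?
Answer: 108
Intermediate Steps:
P = -3 (P = -5*0 - 3 = 0 - 3 = -3)
(P*(((6 + H(-3, -2))*(-1) - 6)/(-10/2 + C)))*(-12) = -3*((6 + 6)*(-1) - 6)/(-10/2 - 1)*(-12) = -3*(12*(-1) - 6)/(-10*½ - 1)*(-12) = -3*(-12 - 6)/(-5 - 1)*(-12) = -(-54)/(-6)*(-12) = -(-54)*(-1)/6*(-12) = -3*3*(-12) = -9*(-12) = 108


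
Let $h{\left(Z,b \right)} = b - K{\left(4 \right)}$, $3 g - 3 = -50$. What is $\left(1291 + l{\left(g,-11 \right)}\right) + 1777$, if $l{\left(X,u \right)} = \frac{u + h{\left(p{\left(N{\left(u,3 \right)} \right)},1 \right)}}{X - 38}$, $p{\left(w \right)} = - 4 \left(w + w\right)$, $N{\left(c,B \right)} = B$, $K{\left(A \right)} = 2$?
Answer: $\frac{493984}{161} \approx 3068.2$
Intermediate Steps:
$g = - \frac{47}{3}$ ($g = 1 + \frac{1}{3} \left(-50\right) = 1 - \frac{50}{3} = - \frac{47}{3} \approx -15.667$)
$p{\left(w \right)} = - 8 w$ ($p{\left(w \right)} = - 4 \cdot 2 w = - 8 w$)
$h{\left(Z,b \right)} = -2 + b$ ($h{\left(Z,b \right)} = b - 2 = -2 + b$)
$l{\left(X,u \right)} = \frac{-1 + u}{-38 + X}$ ($l{\left(X,u \right)} = \frac{u + \left(-2 + 1\right)}{X - 38} = \frac{u - 1}{-38 + X} = \frac{-1 + u}{-38 + X}$)
$\left(1291 + l{\left(g,-11 \right)}\right) + 1777 = \left(1291 + \frac{-1 - 11}{-38 - \frac{47}{3}}\right) + 1777 = \left(1291 + \frac{1}{- \frac{161}{3}} \left(-12\right)\right) + 1777 = \left(1291 - - \frac{36}{161}\right) + 1777 = \left(1291 + \frac{36}{161}\right) + 1777 = \frac{207887}{161} + 1777 = \frac{493984}{161}$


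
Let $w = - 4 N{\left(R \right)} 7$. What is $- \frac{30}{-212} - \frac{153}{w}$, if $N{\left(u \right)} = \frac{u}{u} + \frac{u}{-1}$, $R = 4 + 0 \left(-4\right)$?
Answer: $- \frac{2493}{1484} \approx -1.6799$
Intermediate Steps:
$R = 4$ ($R = 4 + 0 = 4$)
$N{\left(u \right)} = 1 - u$ ($N{\left(u \right)} = 1 + u \left(-1\right) = 1 - u$)
$w = 84$ ($w = - 4 \left(1 - 4\right) 7 = \left(-4\right) \left(-3\right) 7 = 12 \cdot 7 = 84$)
$- \frac{30}{-212} - \frac{153}{w} = - \frac{30}{-212} - \frac{153}{84} = \left(-30\right) \left(- \frac{1}{212}\right) - \frac{51}{28} = \frac{15}{106} - \frac{51}{28} = - \frac{2493}{1484}$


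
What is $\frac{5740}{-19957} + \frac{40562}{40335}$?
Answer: $\frac{82567562}{114995085} \approx 0.71801$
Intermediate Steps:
$\frac{5740}{-19957} + \frac{40562}{40335} = 5740 \left(- \frac{1}{19957}\right) + 40562 \cdot \frac{1}{40335} = - \frac{820}{2851} + \frac{40562}{40335} = \frac{82567562}{114995085}$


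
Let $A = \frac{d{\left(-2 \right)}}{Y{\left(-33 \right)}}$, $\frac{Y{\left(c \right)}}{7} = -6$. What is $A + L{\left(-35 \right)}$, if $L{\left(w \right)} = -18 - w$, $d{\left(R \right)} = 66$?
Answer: $\frac{108}{7} \approx 15.429$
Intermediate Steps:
$Y{\left(c \right)} = -42$ ($Y{\left(c \right)} = 7 \left(-6\right) = -42$)
$A = - \frac{11}{7}$ ($A = \frac{66}{-42} = 66 \left(- \frac{1}{42}\right) = - \frac{11}{7} \approx -1.5714$)
$A + L{\left(-35 \right)} = - \frac{11}{7} - -17 = - \frac{11}{7} + \left(-18 + 35\right) = - \frac{11}{7} + 17 = \frac{108}{7}$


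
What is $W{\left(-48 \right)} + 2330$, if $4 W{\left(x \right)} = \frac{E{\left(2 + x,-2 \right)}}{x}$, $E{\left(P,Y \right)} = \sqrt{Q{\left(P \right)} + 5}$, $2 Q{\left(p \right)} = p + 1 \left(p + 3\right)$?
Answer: $2330 - \frac{i \sqrt{158}}{384} \approx 2330.0 - 0.032734 i$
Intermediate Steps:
$Q{\left(p \right)} = \frac{3}{2} + p$ ($Q{\left(p \right)} = \frac{p + 1 \left(p + 3\right)}{2} = \frac{p + 1 \left(3 + p\right)}{2} = \frac{p + \left(3 + p\right)}{2} = \frac{3 + 2 p}{2} = \frac{3}{2} + p$)
$E{\left(P,Y \right)} = \sqrt{\frac{13}{2} + P}$ ($E{\left(P,Y \right)} = \sqrt{\left(\frac{3}{2} + P\right) + 5} = \sqrt{\frac{13}{2} + P}$)
$W{\left(x \right)} = \frac{\sqrt{34 + 4 x}}{8 x}$ ($W{\left(x \right)} = \frac{\frac{\sqrt{26 + 4 \left(2 + x\right)}}{2} \frac{1}{x}}{4} = \frac{\frac{\sqrt{26 + \left(8 + 4 x\right)}}{2} \frac{1}{x}}{4} = \frac{\frac{\sqrt{34 + 4 x}}{2} \frac{1}{x}}{4} = \frac{\frac{1}{2} \frac{1}{x} \sqrt{34 + 4 x}}{4} = \frac{\sqrt{34 + 4 x}}{8 x}$)
$W{\left(-48 \right)} + 2330 = \frac{\sqrt{34 + 4 \left(-48\right)}}{8 \left(-48\right)} + 2330 = \frac{1}{8} \left(- \frac{1}{48}\right) \sqrt{34 - 192} + 2330 = \frac{1}{8} \left(- \frac{1}{48}\right) \sqrt{-158} + 2330 = \frac{1}{8} \left(- \frac{1}{48}\right) i \sqrt{158} + 2330 = - \frac{i \sqrt{158}}{384} + 2330 = 2330 - \frac{i \sqrt{158}}{384}$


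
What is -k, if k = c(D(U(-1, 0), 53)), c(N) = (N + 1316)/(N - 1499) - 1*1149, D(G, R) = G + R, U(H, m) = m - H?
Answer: 332335/289 ≈ 1149.9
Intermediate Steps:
c(N) = -1149 + (1316 + N)/(-1499 + N) (c(N) = (1316 + N)/(-1499 + N) - 1149 = -1149 + (1316 + N)/(-1499 + N))
k = -332335/289 (k = (1723667 - 1148*((0 - 1*(-1)) + 53))/(-1499 + ((0 - 1*(-1)) + 53)) = (1723667 - 1148*((0 + 1) + 53))/(-1499 + ((0 + 1) + 53)) = (1723667 - 1148*(1 + 53))/(-1499 + (1 + 53)) = (1723667 - 1148*54)/(-1499 + 54) = (1723667 - 61992)/(-1445) = -1/1445*1661675 = -332335/289 ≈ -1149.9)
-k = -1*(-332335/289) = 332335/289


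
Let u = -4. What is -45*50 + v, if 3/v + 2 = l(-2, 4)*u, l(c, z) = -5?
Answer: -13499/6 ≈ -2249.8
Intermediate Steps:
v = ⅙ (v = 3/(-2 - 5*(-4)) = 3/(-2 + 20) = 3/18 = 3*(1/18) = ⅙ ≈ 0.16667)
-45*50 + v = -45*50 + ⅙ = -2250 + ⅙ = -13499/6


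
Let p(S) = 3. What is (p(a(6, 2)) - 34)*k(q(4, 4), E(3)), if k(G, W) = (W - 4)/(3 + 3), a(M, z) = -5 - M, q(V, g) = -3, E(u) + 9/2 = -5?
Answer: 279/4 ≈ 69.750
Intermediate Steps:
E(u) = -19/2 (E(u) = -9/2 - 5 = -19/2)
k(G, W) = -2/3 + W/6 (k(G, W) = (-4 + W)/6 = (-4 + W)*(1/6) = -2/3 + W/6)
(p(a(6, 2)) - 34)*k(q(4, 4), E(3)) = (3 - 34)*(-2/3 + (1/6)*(-19/2)) = -31*(-2/3 - 19/12) = -31*(-9/4) = 279/4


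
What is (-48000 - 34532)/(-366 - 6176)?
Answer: 41266/3271 ≈ 12.616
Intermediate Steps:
(-48000 - 34532)/(-366 - 6176) = -82532/(-6542) = -82532*(-1/6542) = 41266/3271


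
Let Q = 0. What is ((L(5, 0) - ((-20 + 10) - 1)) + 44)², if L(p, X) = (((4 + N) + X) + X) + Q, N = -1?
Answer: 3364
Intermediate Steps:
L(p, X) = 3 + 2*X (L(p, X) = (((4 - 1) + X) + X) + 0 = ((3 + X) + X) + 0 = (3 + 2*X) + 0 = 3 + 2*X)
((L(5, 0) - ((-20 + 10) - 1)) + 44)² = (((3 + 2*0) - ((-20 + 10) - 1)) + 44)² = (((3 + 0) - (-10 - 1)) + 44)² = ((3 - 1*(-11)) + 44)² = ((3 + 11) + 44)² = (14 + 44)² = 58² = 3364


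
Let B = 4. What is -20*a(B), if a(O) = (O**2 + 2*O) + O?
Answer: -560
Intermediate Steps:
a(O) = O**2 + 3*O
-20*a(B) = -80*(3 + 4) = -80*7 = -20*28 = -560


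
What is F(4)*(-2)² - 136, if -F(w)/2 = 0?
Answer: -136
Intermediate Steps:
F(w) = 0 (F(w) = -2*0 = 0)
F(4)*(-2)² - 136 = 0*(-2)² - 136 = 0*4 - 136 = 0 - 136 = -136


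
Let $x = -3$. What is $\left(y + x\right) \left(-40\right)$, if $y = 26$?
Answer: $-920$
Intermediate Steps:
$\left(y + x\right) \left(-40\right) = \left(26 - 3\right) \left(-40\right) = 23 \left(-40\right) = -920$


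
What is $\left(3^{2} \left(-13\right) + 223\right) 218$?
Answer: $23108$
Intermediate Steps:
$\left(3^{2} \left(-13\right) + 223\right) 218 = \left(9 \left(-13\right) + 223\right) 218 = \left(-117 + 223\right) 218 = 106 \cdot 218 = 23108$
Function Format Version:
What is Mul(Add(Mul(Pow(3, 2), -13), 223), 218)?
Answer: 23108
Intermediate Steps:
Mul(Add(Mul(Pow(3, 2), -13), 223), 218) = Mul(Add(Mul(9, -13), 223), 218) = Mul(Add(-117, 223), 218) = Mul(106, 218) = 23108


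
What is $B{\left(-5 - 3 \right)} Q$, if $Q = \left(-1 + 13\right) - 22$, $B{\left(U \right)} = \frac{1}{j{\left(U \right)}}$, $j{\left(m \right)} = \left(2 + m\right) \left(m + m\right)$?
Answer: $- \frac{5}{48} \approx -0.10417$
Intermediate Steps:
$j{\left(m \right)} = 2 m \left(2 + m\right)$ ($j{\left(m \right)} = \left(2 + m\right) 2 m = 2 m \left(2 + m\right)$)
$B{\left(U \right)} = \frac{1}{2 U \left(2 + U\right)}$
$Q = -10$ ($Q = 12 - 22 = -10$)
$B{\left(-5 - 3 \right)} Q = \frac{1}{2 \left(-5 - 3\right) \left(2 - 8\right)} \left(-10\right) = \frac{1}{2 \left(-8\right) \left(2 - 8\right)} \left(-10\right) = \frac{1}{2} \left(- \frac{1}{8}\right) \frac{1}{-6} \left(-10\right) = \frac{1}{2} \left(- \frac{1}{8}\right) \left(- \frac{1}{6}\right) \left(-10\right) = \frac{1}{96} \left(-10\right) = - \frac{5}{48}$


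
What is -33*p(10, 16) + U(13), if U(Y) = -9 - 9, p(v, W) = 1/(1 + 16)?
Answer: -339/17 ≈ -19.941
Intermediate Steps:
p(v, W) = 1/17
U(Y) = -18
-33*p(10, 16) + U(13) = -33*1/17 - 18 = -33/17 - 18 = -339/17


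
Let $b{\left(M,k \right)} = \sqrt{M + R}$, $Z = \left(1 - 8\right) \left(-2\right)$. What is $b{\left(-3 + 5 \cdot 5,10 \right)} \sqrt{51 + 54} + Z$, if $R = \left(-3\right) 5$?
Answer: $14 + 7 \sqrt{15} \approx 41.111$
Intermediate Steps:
$Z = 14$ ($Z = \left(1 - 8\right) \left(-2\right) = \left(-7\right) \left(-2\right) = 14$)
$R = -15$
$b{\left(M,k \right)} = \sqrt{-15 + M}$ ($b{\left(M,k \right)} = \sqrt{M - 15} = \sqrt{-15 + M}$)
$b{\left(-3 + 5 \cdot 5,10 \right)} \sqrt{51 + 54} + Z = \sqrt{-15 + \left(-3 + 5 \cdot 5\right)} \sqrt{51 + 54} + 14 = \sqrt{-15 + \left(-3 + 25\right)} \sqrt{105} + 14 = \sqrt{-15 + 22} \sqrt{105} + 14 = \sqrt{7} \sqrt{105} + 14 = 7 \sqrt{15} + 14 = 14 + 7 \sqrt{15}$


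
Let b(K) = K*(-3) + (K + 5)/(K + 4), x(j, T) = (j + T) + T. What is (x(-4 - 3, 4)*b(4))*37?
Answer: -3219/8 ≈ -402.38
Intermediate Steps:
x(j, T) = j + 2*T (x(j, T) = (T + j) + T = j + 2*T)
b(K) = -3*K + (5 + K)/(4 + K)
(x(-4 - 3, 4)*b(4))*37 = (((-4 - 3) + 2*4)*((5 - 11*4 - 3*4²)/(4 + 4)))*37 = ((-7 + 8)*((5 - 44 - 3*16)/8))*37 = (1*((5 - 44 - 48)/8))*37 = (1*((⅛)*(-87)))*37 = (1*(-87/8))*37 = -87/8*37 = -3219/8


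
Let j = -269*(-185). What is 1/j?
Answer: 1/49765 ≈ 2.0094e-5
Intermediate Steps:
j = 49765
1/j = 1/49765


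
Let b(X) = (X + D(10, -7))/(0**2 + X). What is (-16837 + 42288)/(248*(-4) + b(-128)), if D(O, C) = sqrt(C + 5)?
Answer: -206618140672/8045207553 + 1628864*I*sqrt(2)/8045207553 ≈ -25.682 + 0.00028633*I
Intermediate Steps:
D(O, C) = sqrt(5 + C)
b(X) = (X + I*sqrt(2))/X (b(X) = (X + sqrt(5 - 7))/(0**2 + X) = (X + sqrt(-2))/(0 + X) = (X + I*sqrt(2))/X)
(-16837 + 42288)/(248*(-4) + b(-128)) = (-16837 + 42288)/(248*(-4) + (-128 + I*sqrt(2))/(-128)) = 25451/(-992 - (-128 + I*sqrt(2))/128) = 25451/(-992 + (1 - I*sqrt(2)/128)) = 25451/(-991 - I*sqrt(2)/128)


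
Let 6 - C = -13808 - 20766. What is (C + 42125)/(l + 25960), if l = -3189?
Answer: 76705/22771 ≈ 3.3685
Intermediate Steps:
C = 34580 (C = 6 - (-13808 - 20766) = 6 - 1*(-34574) = 6 + 34574 = 34580)
(C + 42125)/(l + 25960) = (34580 + 42125)/(-3189 + 25960) = 76705/22771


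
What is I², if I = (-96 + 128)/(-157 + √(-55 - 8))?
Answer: 393376/9541921 + 15072*I*√7/9541921 ≈ 0.041226 + 0.0041791*I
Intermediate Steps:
I = 32/(-157 + 3*I*√7) (I = 32/(-157 + √(-63)) = 32/(-157 + 3*I*√7) ≈ -0.2033 - 0.010278*I)
I² = (-628/3089 - 12*I*√7/3089)²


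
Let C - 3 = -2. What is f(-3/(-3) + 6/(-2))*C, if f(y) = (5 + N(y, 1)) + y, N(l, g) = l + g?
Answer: 2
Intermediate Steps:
N(l, g) = g + l
C = 1 (C = 3 - 2 = 1)
f(y) = 6 + 2*y (f(y) = (5 + (1 + y)) + y = (6 + y) + y = 6 + 2*y)
f(-3/(-3) + 6/(-2))*C = (6 + 2*(-3/(-3) + 6/(-2)))*1 = (6 + 2*(-3*(-⅓) + 6*(-½)))*1 = (6 + 2*(1 - 3))*1 = (6 + 2*(-2))*1 = (6 - 4)*1 = 2*1 = 2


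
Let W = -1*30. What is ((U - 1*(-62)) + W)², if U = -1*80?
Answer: 2304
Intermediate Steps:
W = -30
U = -80
((U - 1*(-62)) + W)² = ((-80 - 1*(-62)) - 30)² = ((-80 + 62) - 30)² = (-18 - 30)² = (-48)² = 2304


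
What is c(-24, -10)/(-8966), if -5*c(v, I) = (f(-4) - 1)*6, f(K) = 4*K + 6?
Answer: -33/22415 ≈ -0.0014722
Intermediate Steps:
f(K) = 6 + 4*K
c(v, I) = 66/5 (c(v, I) = -((6 + 4*(-4)) - 1)*6/5 = -((6 - 16) - 1)*6/5 = -(-10 - 1)*6/5 = -(-11)*6/5 = -⅕*(-66) = 66/5)
c(-24, -10)/(-8966) = (66/5)/(-8966) = (66/5)*(-1/8966) = -33/22415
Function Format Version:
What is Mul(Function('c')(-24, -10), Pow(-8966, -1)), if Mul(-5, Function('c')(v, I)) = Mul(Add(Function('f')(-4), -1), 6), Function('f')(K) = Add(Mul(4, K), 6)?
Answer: Rational(-33, 22415) ≈ -0.0014722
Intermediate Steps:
Function('f')(K) = Add(6, Mul(4, K))
Function('c')(v, I) = Rational(66, 5) (Function('c')(v, I) = Mul(Rational(-1, 5), Mul(Add(Add(6, Mul(4, -4)), -1), 6)) = Mul(Rational(-1, 5), Mul(Add(Add(6, -16), -1), 6)) = Mul(Rational(-1, 5), Mul(Add(-10, -1), 6)) = Mul(Rational(-1, 5), Mul(-11, 6)) = Mul(Rational(-1, 5), -66) = Rational(66, 5))
Mul(Function('c')(-24, -10), Pow(-8966, -1)) = Mul(Rational(66, 5), Pow(-8966, -1)) = Mul(Rational(66, 5), Rational(-1, 8966)) = Rational(-33, 22415)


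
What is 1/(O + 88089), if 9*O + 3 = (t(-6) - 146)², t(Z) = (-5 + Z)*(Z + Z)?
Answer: 9/792994 ≈ 1.1349e-5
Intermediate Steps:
t(Z) = 2*Z*(-5 + Z) (t(Z) = (-5 + Z)*(2*Z) = 2*Z*(-5 + Z))
O = 193/9 (O = -⅓ + (2*(-6)*(-5 - 6) - 146)²/9 = -⅓ + (2*(-6)*(-11) - 146)²/9 = -⅓ + (132 - 146)²/9 = -⅓ + (⅑)*(-14)² = -⅓ + (⅑)*196 = -⅓ + 196/9 = 193/9 ≈ 21.444)
1/(O + 88089) = 1/(193/9 + 88089) = 1/(792994/9) = 9/792994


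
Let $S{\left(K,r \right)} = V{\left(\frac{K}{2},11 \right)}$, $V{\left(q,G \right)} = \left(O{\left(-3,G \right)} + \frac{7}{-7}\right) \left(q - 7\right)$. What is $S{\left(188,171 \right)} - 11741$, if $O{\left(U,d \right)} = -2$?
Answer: $-12002$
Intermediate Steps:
$V{\left(q,G \right)} = 21 - 3 q$ ($V{\left(q,G \right)} = \left(-2 + \frac{7}{-7}\right) \left(q - 7\right) = \left(-2 + 7 \left(- \frac{1}{7}\right)\right) \left(-7 + q\right) = \left(-2 - 1\right) \left(-7 + q\right) = - 3 \left(-7 + q\right) = 21 - 3 q$)
$S{\left(K,r \right)} = 21 - \frac{3 K}{2}$ ($S{\left(K,r \right)} = 21 - 3 \frac{K}{2} = 21 - \frac{3 K}{2}$)
$S{\left(188,171 \right)} - 11741 = \left(21 - 282\right) - 11741 = -261 - 11741 = -12002$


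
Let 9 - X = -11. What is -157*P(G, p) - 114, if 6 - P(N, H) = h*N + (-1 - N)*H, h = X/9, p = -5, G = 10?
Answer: 99611/9 ≈ 11068.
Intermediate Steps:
X = 20 (X = 9 - 1*(-11) = 9 + 11 = 20)
h = 20/9 ≈ 2.2222
P(N, H) = 6 - 20*N/9 - H*(-1 - N) (P(N, H) = 6 - (20*N/9 + (-1 - N)*H) = 6 - (20*N/9 + H*(-1 - N)) = 6 + (-20*N/9 - H*(-1 - N)) = 6 - 20*N/9 - H*(-1 - N))
-157*P(G, p) - 114 = -157*(6 - 5 - 20/9*10 - 5*10) - 114 = -157*(6 - 5 - 200/9 - 50) - 114 = -157*(-641/9) - 114 = 100637/9 - 114 = 99611/9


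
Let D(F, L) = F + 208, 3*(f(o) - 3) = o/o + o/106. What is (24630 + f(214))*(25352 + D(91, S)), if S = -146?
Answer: 100470016357/159 ≈ 6.3189e+8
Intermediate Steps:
f(o) = 10/3 + o/318 (f(o) = 3 + (o/o + o/106)/3 = 3 + (1 + o*(1/106))/3 = 3 + (1 + o/106)/3 = 3 + (1/3 + o/318) = 10/3 + o/318)
D(F, L) = 208 + F
(24630 + f(214))*(25352 + D(91, S)) = (24630 + (10/3 + (1/318)*214))*(25352 + (208 + 91)) = (24630 + (10/3 + 107/159))*(25352 + 299) = (24630 + 637/159)*25651 = (3916807/159)*25651 = 100470016357/159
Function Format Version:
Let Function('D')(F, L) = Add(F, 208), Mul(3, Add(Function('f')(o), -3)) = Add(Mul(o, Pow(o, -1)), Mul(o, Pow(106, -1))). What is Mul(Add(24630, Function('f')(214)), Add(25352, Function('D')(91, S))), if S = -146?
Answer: Rational(100470016357, 159) ≈ 6.3189e+8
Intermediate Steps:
Function('f')(o) = Add(Rational(10, 3), Mul(Rational(1, 318), o)) (Function('f')(o) = Add(3, Mul(Rational(1, 3), Add(Mul(o, Pow(o, -1)), Mul(o, Pow(106, -1))))) = Add(3, Mul(Rational(1, 3), Add(1, Mul(o, Rational(1, 106))))) = Add(3, Mul(Rational(1, 3), Add(1, Mul(Rational(1, 106), o)))) = Add(3, Add(Rational(1, 3), Mul(Rational(1, 318), o))) = Add(Rational(10, 3), Mul(Rational(1, 318), o)))
Function('D')(F, L) = Add(208, F)
Mul(Add(24630, Function('f')(214)), Add(25352, Function('D')(91, S))) = Mul(Add(24630, Add(Rational(10, 3), Mul(Rational(1, 318), 214))), Add(25352, Add(208, 91))) = Mul(Add(24630, Add(Rational(10, 3), Rational(107, 159))), Add(25352, 299)) = Mul(Add(24630, Rational(637, 159)), 25651) = Mul(Rational(3916807, 159), 25651) = Rational(100470016357, 159)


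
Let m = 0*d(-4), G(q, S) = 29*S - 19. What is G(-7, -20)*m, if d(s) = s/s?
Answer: 0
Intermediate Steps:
d(s) = 1
G(q, S) = -19 + 29*S
m = 0 (m = 0*1 = 0)
G(-7, -20)*m = (-19 + 29*(-20))*0 = (-19 - 580)*0 = -599*0 = 0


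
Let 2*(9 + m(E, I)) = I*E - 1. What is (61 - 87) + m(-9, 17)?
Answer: -112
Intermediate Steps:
m(E, I) = -19/2 + E*I/2 (m(E, I) = -9 + (I*E - 1)/2 = -9 + (E*I - 1)/2 = -9 + (-1 + E*I)/2 = -9 + (-½ + E*I/2) = -19/2 + E*I/2)
(61 - 87) + m(-9, 17) = (61 - 87) + (-19/2 + (½)*(-9)*17) = -26 + (-19/2 - 153/2) = -26 - 86 = -112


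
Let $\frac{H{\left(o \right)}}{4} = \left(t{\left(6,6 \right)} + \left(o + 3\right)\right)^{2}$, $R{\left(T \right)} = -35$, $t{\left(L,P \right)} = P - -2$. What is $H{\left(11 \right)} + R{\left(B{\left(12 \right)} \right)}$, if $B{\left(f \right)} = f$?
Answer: $1901$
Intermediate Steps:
$t{\left(L,P \right)} = 2 + P$ ($t{\left(L,P \right)} = P + 2 = 2 + P$)
$H{\left(o \right)} = 4 \left(11 + o\right)^{2}$ ($H{\left(o \right)} = 4 \left(\left(2 + 6\right) + \left(o + 3\right)\right)^{2} = 4 \left(8 + \left(3 + o\right)\right)^{2} = 4 \left(11 + o\right)^{2}$)
$H{\left(11 \right)} + R{\left(B{\left(12 \right)} \right)} = 4 \left(11 + 11\right)^{2} - 35 = 4 \cdot 22^{2} - 35 = 4 \cdot 484 - 35 = 1936 - 35 = 1901$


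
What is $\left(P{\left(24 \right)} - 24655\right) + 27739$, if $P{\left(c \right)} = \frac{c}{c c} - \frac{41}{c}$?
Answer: $\frac{9247}{3} \approx 3082.3$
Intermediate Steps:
$P{\left(c \right)} = - \frac{40}{c}$ ($P{\left(c \right)} = \frac{c}{c^{2}} - \frac{41}{c} = \frac{1}{c} - \frac{41}{c} = - \frac{40}{c}$)
$\left(P{\left(24 \right)} - 24655\right) + 27739 = \left(- \frac{40}{24} - 24655\right) + 27739 = \left(\left(-40\right) \frac{1}{24} - 24655\right) + 27739 = \left(- \frac{5}{3} - 24655\right) + 27739 = - \frac{73970}{3} + 27739 = \frac{9247}{3}$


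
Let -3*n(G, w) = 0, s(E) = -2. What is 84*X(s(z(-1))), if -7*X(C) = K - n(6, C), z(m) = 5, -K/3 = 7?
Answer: 252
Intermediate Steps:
K = -21 (K = -3*7 = -21)
n(G, w) = 0 (n(G, w) = -1/3*0 = 0)
X(C) = 3 (X(C) = -(-21 - 1*0)/7 = -(-21 + 0)/7 = -1/7*(-21) = 3)
84*X(s(z(-1))) = 84*3 = 252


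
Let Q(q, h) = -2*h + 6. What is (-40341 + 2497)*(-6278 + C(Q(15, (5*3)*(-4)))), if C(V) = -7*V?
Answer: 270963040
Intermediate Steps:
Q(q, h) = 6 - 2*h
(-40341 + 2497)*(-6278 + C(Q(15, (5*3)*(-4)))) = (-40341 + 2497)*(-6278 - 7*(6 - 2*5*3*(-4))) = -37844*(-6278 - 7*(6 - 30*(-4))) = -37844*(-6278 - 7*(6 - 2*(-60))) = -37844*(-6278 - 7*(6 + 120)) = -37844*(-6278 - 7*126) = -37844*(-6278 - 882) = -37844*(-7160) = 270963040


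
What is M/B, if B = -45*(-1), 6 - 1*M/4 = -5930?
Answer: 23744/45 ≈ 527.64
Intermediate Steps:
M = 23744 (M = 24 - 4*(-5930) = 24 + 23720 = 23744)
B = 45
M/B = 23744/45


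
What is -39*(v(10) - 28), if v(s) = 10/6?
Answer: 1027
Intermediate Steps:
v(s) = 5/3 (v(s) = 10*(1/6) = 5/3)
-39*(v(10) - 28) = -39*(5/3 - 28) = -39*(-79/3) = 1027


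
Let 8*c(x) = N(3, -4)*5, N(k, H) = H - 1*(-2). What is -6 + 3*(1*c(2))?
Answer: -39/4 ≈ -9.7500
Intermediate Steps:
N(k, H) = 2 + H (N(k, H) = H + 2 = 2 + H)
c(x) = -5/4 (c(x) = ((2 - 4)*5)/8 = (-2*5)/8 = (⅛)*(-10) = -5/4)
-6 + 3*(1*c(2)) = -6 + 3*(1*(-5/4)) = -6 + 3*(-5/4) = -6 - 15/4 = -39/4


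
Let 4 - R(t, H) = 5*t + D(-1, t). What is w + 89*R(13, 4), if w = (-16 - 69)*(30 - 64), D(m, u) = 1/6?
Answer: -15323/6 ≈ -2553.8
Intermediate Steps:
D(m, u) = 1/6
w = 2890 (w = -85*(-34) = 2890)
R(t, H) = 23/6 - 5*t (R(t, H) = 4 - (5*t + 1/6) = 4 - (1/6 + 5*t) = 4 + (-1/6 - 5*t) = 23/6 - 5*t)
w + 89*R(13, 4) = 2890 + 89*(23/6 - 5*13) = 2890 + 89*(23/6 - 65) = 2890 + 89*(-367/6) = 2890 - 32663/6 = -15323/6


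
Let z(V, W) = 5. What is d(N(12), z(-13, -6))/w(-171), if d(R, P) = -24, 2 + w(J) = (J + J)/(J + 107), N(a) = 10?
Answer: -768/107 ≈ -7.1776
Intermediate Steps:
w(J) = -2 + 2*J/(107 + J) (w(J) = -2 + (J + J)/(J + 107) = -2 + (2*J)/(107 + J) = -2 + 2*J/(107 + J))
d(N(12), z(-13, -6))/w(-171) = -24/((-214/(107 - 171))) = -24/((-214/(-64))) = -24/((-214*(-1/64))) = -24/107/32 = -24*32/107 = -768/107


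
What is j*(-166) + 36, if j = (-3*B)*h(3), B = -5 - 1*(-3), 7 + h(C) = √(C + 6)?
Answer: 4020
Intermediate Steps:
h(C) = -7 + √(6 + C) (h(C) = -7 + √(C + 6) = -7 + √(6 + C))
B = -2 (B = -5 + 3 = -2)
j = -24 (j = (-3*(-2))*(-7 + √(6 + 3)) = 6*(-7 + √9) = 6*(-7 + 3) = 6*(-4) = -24)
j*(-166) + 36 = -24*(-166) + 36 = 3984 + 36 = 4020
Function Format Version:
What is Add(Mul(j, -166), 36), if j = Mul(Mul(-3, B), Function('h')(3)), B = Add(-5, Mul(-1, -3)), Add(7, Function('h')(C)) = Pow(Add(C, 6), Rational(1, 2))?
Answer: 4020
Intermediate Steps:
Function('h')(C) = Add(-7, Pow(Add(6, C), Rational(1, 2))) (Function('h')(C) = Add(-7, Pow(Add(C, 6), Rational(1, 2))) = Add(-7, Pow(Add(6, C), Rational(1, 2))))
B = -2 (B = Add(-5, 3) = -2)
j = -24 (j = Mul(Mul(-3, -2), Add(-7, Pow(Add(6, 3), Rational(1, 2)))) = Mul(6, Add(-7, Pow(9, Rational(1, 2)))) = Mul(6, Add(-7, 3)) = Mul(6, -4) = -24)
Add(Mul(j, -166), 36) = Add(Mul(-24, -166), 36) = Add(3984, 36) = 4020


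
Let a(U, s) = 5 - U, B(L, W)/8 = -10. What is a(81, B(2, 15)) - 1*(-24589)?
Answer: 24513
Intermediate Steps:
B(L, W) = -80 (B(L, W) = 8*(-10) = -80)
a(81, B(2, 15)) - 1*(-24589) = (5 - 1*81) - 1*(-24589) = (5 - 81) + 24589 = -76 + 24589 = 24513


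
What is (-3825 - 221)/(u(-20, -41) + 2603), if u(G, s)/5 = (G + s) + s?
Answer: -578/299 ≈ -1.9331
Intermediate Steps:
u(G, s) = 5*G + 10*s (u(G, s) = 5*((G + s) + s) = 5*(G + 2*s) = 5*G + 10*s)
(-3825 - 221)/(u(-20, -41) + 2603) = (-3825 - 221)/((5*(-20) + 10*(-41)) + 2603) = -4046/((-100 - 410) + 2603) = -4046/(-510 + 2603) = -4046/2093 = -4046*1/2093 = -578/299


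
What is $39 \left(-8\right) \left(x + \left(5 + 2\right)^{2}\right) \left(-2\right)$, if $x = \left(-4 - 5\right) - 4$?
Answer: $22464$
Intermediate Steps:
$x = -13$ ($x = -9 - 4 = -13$)
$39 \left(-8\right) \left(x + \left(5 + 2\right)^{2}\right) \left(-2\right) = 39 \left(-8\right) \left(-13 + \left(5 + 2\right)^{2}\right) \left(-2\right) = - 312 \left(-13 + 7^{2}\right) \left(-2\right) = - 312 \left(-13 + 49\right) \left(-2\right) = - 312 \cdot 36 \left(-2\right) = \left(-312\right) \left(-72\right) = 22464$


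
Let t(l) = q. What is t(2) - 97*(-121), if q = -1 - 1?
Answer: 11735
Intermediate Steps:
q = -2
t(l) = -2
t(2) - 97*(-121) = -2 - 97*(-121) = -2 + 11737 = 11735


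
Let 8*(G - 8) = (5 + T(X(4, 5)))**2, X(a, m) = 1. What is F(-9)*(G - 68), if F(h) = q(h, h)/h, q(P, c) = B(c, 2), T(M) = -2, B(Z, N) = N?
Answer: 157/12 ≈ 13.083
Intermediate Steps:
q(P, c) = 2
F(h) = 2/h
G = 73/8 (G = 8 + (5 - 2)**2/8 = 8 + (1/8)*3**2 = 8 + (1/8)*9 = 8 + 9/8 = 73/8 ≈ 9.1250)
F(-9)*(G - 68) = (2/(-9))*(73/8 - 68) = (2*(-1/9))*(-471/8) = -2/9*(-471/8) = 157/12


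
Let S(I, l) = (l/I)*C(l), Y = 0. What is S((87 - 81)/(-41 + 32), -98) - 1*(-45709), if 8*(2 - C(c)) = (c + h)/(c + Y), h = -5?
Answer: 735739/16 ≈ 45984.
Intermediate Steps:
C(c) = 2 - (-5 + c)/(8*c) (C(c) = 2 - (c - 5)/(8*(c + 0)) = 2 - (-5 + c)/(8*c))
S(I, l) = 5*(1 + 3*l)/(8*I) (S(I, l) = (l/I)*(5*(1 + 3*l)/(8*l)) = 5*(1 + 3*l)/(8*I))
S((87 - 81)/(-41 + 32), -98) - 1*(-45709) = 5*(1 + 3*(-98))/(8*(((87 - 81)/(-41 + 32)))) - 1*(-45709) = 5*(1 - 294)/(8*((6/(-9)))) + 45709 = (5/8)*(-293)/(6*(-1/9)) + 45709 = (5/8)*(-293)/(-2/3) + 45709 = (5/8)*(-3/2)*(-293) + 45709 = 4395/16 + 45709 = 735739/16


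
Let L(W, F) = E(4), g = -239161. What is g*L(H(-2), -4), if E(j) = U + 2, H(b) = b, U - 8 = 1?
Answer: -2630771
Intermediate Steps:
U = 9 (U = 8 + 1 = 9)
E(j) = 11 (E(j) = 9 + 2 = 11)
L(W, F) = 11
g*L(H(-2), -4) = -239161*11 = -2630771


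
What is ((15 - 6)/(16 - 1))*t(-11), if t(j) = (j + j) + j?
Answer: -99/5 ≈ -19.800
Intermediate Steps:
t(j) = 3*j (t(j) = 2*j + j = 3*j)
((15 - 6)/(16 - 1))*t(-11) = ((15 - 6)/(16 - 1))*(3*(-11)) = (9/15)*(-33) = (9*(1/15))*(-33) = (⅗)*(-33) = -99/5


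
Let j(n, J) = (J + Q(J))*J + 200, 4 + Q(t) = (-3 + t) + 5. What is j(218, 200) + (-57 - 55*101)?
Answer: 74188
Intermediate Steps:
Q(t) = -2 + t (Q(t) = -4 + ((-3 + t) + 5) = -4 + (2 + t) = -2 + t)
j(n, J) = 200 + J*(-2 + 2*J) (j(n, J) = (J + (-2 + J))*J + 200 = (-2 + 2*J)*J + 200 = J*(-2 + 2*J) + 200 = 200 + J*(-2 + 2*J))
j(218, 200) + (-57 - 55*101) = (200 - 2*200 + 2*200²) + (-57 - 55*101) = (200 - 400 + 2*40000) + (-57 - 5555) = (200 - 400 + 80000) - 5612 = 79800 - 5612 = 74188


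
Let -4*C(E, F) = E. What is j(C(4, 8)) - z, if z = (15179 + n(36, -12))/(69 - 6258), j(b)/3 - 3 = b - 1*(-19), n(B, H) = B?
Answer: 405122/6189 ≈ 65.458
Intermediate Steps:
C(E, F) = -E/4
j(b) = 66 + 3*b (j(b) = 9 + 3*(b - 1*(-19)) = 9 + 3*(b + 19) = 9 + 3*(19 + b) = 9 + (57 + 3*b) = 66 + 3*b)
z = -15215/6189 (z = (15179 + 36)/(69 - 6258) = 15215/(-6189) = 15215*(-1/6189) = -15215/6189 ≈ -2.4584)
j(C(4, 8)) - z = (66 + 3*(-¼*4)) - 1*(-15215/6189) = (66 + 3*(-1)) + 15215/6189 = (66 - 3) + 15215/6189 = 63 + 15215/6189 = 405122/6189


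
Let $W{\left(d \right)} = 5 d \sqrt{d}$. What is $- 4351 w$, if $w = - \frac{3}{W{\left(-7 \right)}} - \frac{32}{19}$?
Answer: $7328 + \frac{13053 i \sqrt{7}}{245} \approx 7328.0 + 140.96 i$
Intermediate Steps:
$W{\left(d \right)} = 5 d^{\frac{3}{2}}$
$w = - \frac{32}{19} - \frac{3 i \sqrt{7}}{245}$ ($w = - \frac{3}{5 \left(-7\right)^{\frac{3}{2}}} - \frac{32}{19} = - \frac{3}{5 \left(- 7 i \sqrt{7}\right)} - \frac{32}{19} = - \frac{3}{\left(-35\right) i \sqrt{7}} - \frac{32}{19} = - 3 \frac{i \sqrt{7}}{245} - \frac{32}{19} = - \frac{3 i \sqrt{7}}{245} - \frac{32}{19} = - \frac{32}{19} - \frac{3 i \sqrt{7}}{245} \approx -1.6842 - 0.032397 i$)
$- 4351 w = - 4351 \left(- \frac{32}{19} - \frac{3 i \sqrt{7}}{245}\right) = 7328 + \frac{13053 i \sqrt{7}}{245}$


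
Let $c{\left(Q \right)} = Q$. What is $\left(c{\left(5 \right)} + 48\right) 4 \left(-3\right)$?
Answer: $-636$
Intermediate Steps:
$\left(c{\left(5 \right)} + 48\right) 4 \left(-3\right) = \left(5 + 48\right) 4 \left(-3\right) = 53 \left(-12\right) = -636$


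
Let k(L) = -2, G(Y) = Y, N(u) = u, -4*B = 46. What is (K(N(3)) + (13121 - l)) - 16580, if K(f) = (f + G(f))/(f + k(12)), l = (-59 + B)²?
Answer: -33693/4 ≈ -8423.3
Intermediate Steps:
B = -23/2 (B = -¼*46 = -23/2 ≈ -11.500)
l = 19881/4 (l = (-59 - 23/2)² = (-141/2)² = 19881/4 ≈ 4970.3)
K(f) = 2*f/(-2 + f) (K(f) = (f + f)/(f - 2) = (2*f)/(-2 + f) = 2*f/(-2 + f))
(K(N(3)) + (13121 - l)) - 16580 = (2*3/(-2 + 3) + (13121 - 1*19881/4)) - 16580 = (2*3/1 + (13121 - 19881/4)) - 16580 = (2*3*1 + 32603/4) - 16580 = (6 + 32603/4) - 16580 = 32627/4 - 16580 = -33693/4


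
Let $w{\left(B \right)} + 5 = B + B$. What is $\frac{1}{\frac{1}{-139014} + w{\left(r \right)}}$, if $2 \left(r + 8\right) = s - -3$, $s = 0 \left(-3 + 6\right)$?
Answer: $- \frac{139014}{2502253} \approx -0.055556$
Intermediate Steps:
$s = 0$ ($s = 0 \cdot 3 = 0$)
$r = - \frac{13}{2}$ ($r = -8 + \frac{0 - -3}{2} = -8 + \frac{0 + 3}{2} = -8 + \frac{1}{2} \cdot 3 = -8 + \frac{3}{2} = - \frac{13}{2} \approx -6.5$)
$w{\left(B \right)} = -5 + 2 B$ ($w{\left(B \right)} = -5 + \left(B + B\right) = -5 + 2 B$)
$\frac{1}{\frac{1}{-139014} + w{\left(r \right)}} = \frac{1}{\frac{1}{-139014} + \left(-5 + 2 \left(- \frac{13}{2}\right)\right)} = \frac{1}{- \frac{1}{139014} - 18} = \frac{1}{- \frac{2502253}{139014}} = - \frac{139014}{2502253}$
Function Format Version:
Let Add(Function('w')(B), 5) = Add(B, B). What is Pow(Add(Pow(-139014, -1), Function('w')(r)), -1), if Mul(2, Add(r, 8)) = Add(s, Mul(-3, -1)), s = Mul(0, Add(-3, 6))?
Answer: Rational(-139014, 2502253) ≈ -0.055556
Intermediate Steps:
s = 0 (s = Mul(0, 3) = 0)
r = Rational(-13, 2) (r = Add(-8, Mul(Rational(1, 2), Add(0, Mul(-3, -1)))) = Add(-8, Mul(Rational(1, 2), Add(0, 3))) = Add(-8, Mul(Rational(1, 2), 3)) = Add(-8, Rational(3, 2)) = Rational(-13, 2) ≈ -6.5000)
Function('w')(B) = Add(-5, Mul(2, B)) (Function('w')(B) = Add(-5, Add(B, B)) = Add(-5, Mul(2, B)))
Pow(Add(Pow(-139014, -1), Function('w')(r)), -1) = Pow(Add(Pow(-139014, -1), Add(-5, Mul(2, Rational(-13, 2)))), -1) = Pow(Add(Rational(-1, 139014), Add(-5, -13)), -1) = Pow(Add(Rational(-1, 139014), -18), -1) = Pow(Rational(-2502253, 139014), -1) = Rational(-139014, 2502253)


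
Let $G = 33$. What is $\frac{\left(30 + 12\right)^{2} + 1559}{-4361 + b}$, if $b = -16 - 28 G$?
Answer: $- \frac{3323}{5301} \approx -0.62686$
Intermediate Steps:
$b = -940$ ($b = -16 - 924 = -940$)
$\frac{\left(30 + 12\right)^{2} + 1559}{-4361 + b} = \frac{\left(30 + 12\right)^{2} + 1559}{-4361 - 940} = \frac{42^{2} + 1559}{-5301} = \left(1764 + 1559\right) \left(- \frac{1}{5301}\right) = 3323 \left(- \frac{1}{5301}\right) = - \frac{3323}{5301}$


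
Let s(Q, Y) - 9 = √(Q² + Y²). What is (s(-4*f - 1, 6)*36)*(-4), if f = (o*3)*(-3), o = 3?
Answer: -1296 - 144*√11485 ≈ -16728.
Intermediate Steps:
f = -27 (f = (3*3)*(-3) = 9*(-3) = -27)
s(Q, Y) = 9 + √(Q² + Y²)
(s(-4*f - 1, 6)*36)*(-4) = ((9 + √((-4*(-27) - 1)² + 6²))*36)*(-4) = ((9 + √((108 - 1)² + 36))*36)*(-4) = ((9 + √(107² + 36))*36)*(-4) = ((9 + √(11449 + 36))*36)*(-4) = ((9 + √11485)*36)*(-4) = (324 + 36*√11485)*(-4) = -1296 - 144*√11485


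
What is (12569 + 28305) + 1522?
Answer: 42396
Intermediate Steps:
(12569 + 28305) + 1522 = 40874 + 1522 = 42396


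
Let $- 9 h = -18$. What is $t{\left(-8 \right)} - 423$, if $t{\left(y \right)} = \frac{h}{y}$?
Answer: $- \frac{1693}{4} \approx -423.25$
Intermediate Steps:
$h = 2$ ($h = \left(- \frac{1}{9}\right) \left(-18\right) = 2$)
$t{\left(y \right)} = \frac{2}{y}$
$t{\left(-8 \right)} - 423 = \frac{2}{-8} - 423 = 2 \left(- \frac{1}{8}\right) - 423 = - \frac{1}{4} - 423 = - \frac{1693}{4}$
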